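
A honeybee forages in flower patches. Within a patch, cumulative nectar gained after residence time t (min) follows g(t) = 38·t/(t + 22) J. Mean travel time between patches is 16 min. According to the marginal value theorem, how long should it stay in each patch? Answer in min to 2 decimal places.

18.76 min

Maximise g(t)/(T+t): set derivative to zero → g'(t)(T+t) = g(t).
g'(t) = 38·22/(t + 22)². Setting 38·22/(t+22)² = 38t/[(t+22)(16+t)] gives 22(16+t) = t(t+22), so t² = 22×16 = 352.
t* = √352 = 18.76 min.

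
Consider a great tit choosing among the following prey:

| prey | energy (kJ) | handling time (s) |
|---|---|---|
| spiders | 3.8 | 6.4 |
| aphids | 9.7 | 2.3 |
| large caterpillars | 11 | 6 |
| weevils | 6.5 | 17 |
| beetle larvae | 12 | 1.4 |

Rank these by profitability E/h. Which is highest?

beetle larvae

In descending order of E/h:
beetle larvae: 12/1.4 = 8.57 kJ/s
aphids: 9.7/2.3 = 4.22 kJ/s
large caterpillars: 11/6 = 1.83 kJ/s
spiders: 3.8/6.4 = 0.594 kJ/s
weevils: 6.5/17 = 0.382 kJ/s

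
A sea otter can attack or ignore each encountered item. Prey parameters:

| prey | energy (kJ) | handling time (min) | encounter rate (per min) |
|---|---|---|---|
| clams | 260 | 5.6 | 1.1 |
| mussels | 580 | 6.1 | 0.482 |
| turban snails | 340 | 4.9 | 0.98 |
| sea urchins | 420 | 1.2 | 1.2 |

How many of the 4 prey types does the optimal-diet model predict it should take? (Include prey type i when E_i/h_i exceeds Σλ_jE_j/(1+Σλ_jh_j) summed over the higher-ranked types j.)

Profitabilities (E/h, kJ/min): sea urchins 350, mussels 95.1, turban snails 69.4, clams 46.4. Add prey in this order while the next type's profitability exceeds the intake rate on those already taken.
Rate on top 1: 206.6. mussels: 95.1 < 206.6 → exclude; stop.
Optimal diet: sea urchins — 1 of 4 types.

1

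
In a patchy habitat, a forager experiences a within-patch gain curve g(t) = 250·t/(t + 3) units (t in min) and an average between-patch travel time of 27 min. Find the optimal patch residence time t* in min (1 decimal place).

By the marginal value theorem, leave when the instantaneous gain rate g'(t) equals the habitat-wide average g(t)/(T + t).
g'(t) = 250·3/(t + 3)². Setting 250·3/(t+3)² = 250t/[(t+3)(27+t)] gives 3(27+t) = t(t+3), so t² = 3×27 = 81.
t* = √81 = 9 min.

9.0 min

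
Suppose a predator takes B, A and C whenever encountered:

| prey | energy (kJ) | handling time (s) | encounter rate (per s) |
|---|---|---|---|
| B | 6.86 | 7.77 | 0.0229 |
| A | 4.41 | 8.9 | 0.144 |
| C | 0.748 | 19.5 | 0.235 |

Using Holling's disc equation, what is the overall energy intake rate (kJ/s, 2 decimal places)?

R = (0.0229×6.86 + 0.144×4.41 + 0.235×0.748) / (1 + 0.0229×7.77 + 0.144×8.9 + 0.235×19.5) = 0.9679/7.042 = 0.1374 kJ/s.

0.14 kJ/s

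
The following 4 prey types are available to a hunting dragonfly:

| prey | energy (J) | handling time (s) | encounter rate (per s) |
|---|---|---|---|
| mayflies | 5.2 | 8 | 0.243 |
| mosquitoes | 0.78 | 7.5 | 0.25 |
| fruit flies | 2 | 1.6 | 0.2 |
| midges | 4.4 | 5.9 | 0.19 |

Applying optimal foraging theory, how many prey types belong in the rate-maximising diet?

Rank by E/h (J/s): fruit flies 1.25, midges 0.746, mayflies 0.65, mosquitoes 0.104. Include each in turn until the next type's E/h falls below the running intake rate.
Rate on top 1: 0.303. midges: 0.746 > 0.303 → include.
Rate on top 2: 0.5063. mayflies: 0.65 > 0.5063 → include.
Rate on top 3: 0.57. mosquitoes: 0.104 < 0.57 → exclude; stop.
Optimal diet: fruit flies, midges, mayflies — 3 of 4 types.

3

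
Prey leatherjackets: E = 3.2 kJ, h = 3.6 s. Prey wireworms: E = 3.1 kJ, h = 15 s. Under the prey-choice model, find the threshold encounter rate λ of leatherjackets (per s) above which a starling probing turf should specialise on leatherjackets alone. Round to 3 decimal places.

0.084 per s

The zero-one rule: include wireworms iff E₂/h₂ > λE₁/(1+λh₁). Equality gives the switch point.
λE₁h₂ = E₂ + λE₂h₁ ⇒ λ = E₂/(E₁h₂ − E₂h₁) = 3.1/(48 − 11.16) = 0.08415 per s.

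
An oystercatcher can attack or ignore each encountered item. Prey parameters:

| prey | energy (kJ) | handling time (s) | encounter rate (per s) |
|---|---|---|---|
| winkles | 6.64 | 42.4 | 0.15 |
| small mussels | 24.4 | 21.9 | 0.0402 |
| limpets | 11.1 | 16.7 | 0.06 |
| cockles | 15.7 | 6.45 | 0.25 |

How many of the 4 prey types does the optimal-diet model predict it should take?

1

Rank by E/h (kJ/s): cockles 2.43, small mussels 1.11, limpets 0.665, winkles 0.157. Include each in turn until the next type's E/h falls below the running intake rate.
Rate on top 1: 1.502. small mussels: 1.11 < 1.502 → exclude; stop.
Optimal diet: cockles — 1 of 4 types.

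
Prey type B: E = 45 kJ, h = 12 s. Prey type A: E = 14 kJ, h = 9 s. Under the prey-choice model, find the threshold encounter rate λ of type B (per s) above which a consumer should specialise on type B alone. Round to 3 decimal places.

0.059 per s

At the threshold, the rate on type B alone equals the profitability of type A: λ·45/(1 + λ·12) = 14/9 = 1.556.
Rearranging, λ(45 − 1.556×12) = 1.556, so λ = 1.556/26.33 = 0.05907 per s.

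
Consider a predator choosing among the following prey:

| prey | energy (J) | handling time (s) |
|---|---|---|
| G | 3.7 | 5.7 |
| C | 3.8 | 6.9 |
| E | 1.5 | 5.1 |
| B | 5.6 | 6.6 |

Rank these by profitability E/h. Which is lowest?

E

In descending order of E/h:
B: 5.6/6.6 = 0.848 J/s
G: 3.7/5.7 = 0.649 J/s
C: 3.8/6.9 = 0.551 J/s
E: 1.5/5.1 = 0.294 J/s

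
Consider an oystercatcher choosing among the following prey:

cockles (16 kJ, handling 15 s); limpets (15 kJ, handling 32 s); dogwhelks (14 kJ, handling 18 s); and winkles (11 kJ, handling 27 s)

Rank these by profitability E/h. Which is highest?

Profitability E/h (kJ/s): cockles = 16/15 = 1.07, limpets = 15/32 = 0.469, dogwhelks = 14/18 = 0.778, winkles = 11/27 = 0.407.
Ranked: cockles > dogwhelks > limpets > winkles.

cockles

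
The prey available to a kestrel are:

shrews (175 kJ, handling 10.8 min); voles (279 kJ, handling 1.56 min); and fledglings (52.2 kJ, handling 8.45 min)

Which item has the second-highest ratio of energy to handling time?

Profitability E/h (kJ/min): shrews = 175/10.8 = 16.2, voles = 279/1.56 = 179, fledglings = 52.2/8.45 = 6.18.
Ranked: voles > shrews > fledglings.

shrews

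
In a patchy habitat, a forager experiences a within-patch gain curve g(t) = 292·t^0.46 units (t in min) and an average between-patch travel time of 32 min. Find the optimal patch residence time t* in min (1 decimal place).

Maximise g(t)/(T+t): set derivative to zero → g'(t)(T+t) = g(t).
g'(t) = 0.46·292·t^-0.54. Setting 0.46·292·t^-0.54 = 292·t^0.46/(32+t) gives 0.46(32+t) = t, so 0.54·t = 0.46×32.
t* = 0.46×32/0.54 = 27.26 min.

27.3 min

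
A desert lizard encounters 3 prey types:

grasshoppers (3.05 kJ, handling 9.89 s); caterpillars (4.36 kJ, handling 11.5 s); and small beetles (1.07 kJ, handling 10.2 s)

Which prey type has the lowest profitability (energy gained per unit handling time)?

In descending order of E/h:
caterpillars: 4.36/11.5 = 0.379 kJ/s
grasshoppers: 3.05/9.89 = 0.308 kJ/s
small beetles: 1.07/10.2 = 0.105 kJ/s

small beetles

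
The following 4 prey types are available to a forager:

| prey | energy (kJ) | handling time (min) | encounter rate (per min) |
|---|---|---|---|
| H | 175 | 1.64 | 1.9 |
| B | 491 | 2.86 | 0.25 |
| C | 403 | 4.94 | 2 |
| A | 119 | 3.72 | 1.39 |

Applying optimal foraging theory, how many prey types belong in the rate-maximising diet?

2

E/h in descending order: B 172, H 107, C 81.6, A 32 kJ/min. The optimal diet is the largest prefix of this list for which every included type satisfies E_i/h_i > R on the types above it.
Rate on top 1: 71.57. H: 107 > 71.57 → include.
Rate on top 2: 94.24. C: 81.6 < 94.24 → exclude; stop.
Optimal diet: B, H — 2 of 4 types.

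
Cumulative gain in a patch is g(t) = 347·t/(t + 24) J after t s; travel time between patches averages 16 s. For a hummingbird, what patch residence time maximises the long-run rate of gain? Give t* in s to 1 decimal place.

19.6 s

By the marginal value theorem, leave when the instantaneous gain rate g'(t) equals the habitat-wide average g(t)/(T + t).
g'(t) = 347·24/(t + 24)². Setting 347·24/(t+24)² = 347t/[(t+24)(16+t)] gives 24(16+t) = t(t+24), so t² = 24×16 = 384.
t* = √384 = 19.6 s.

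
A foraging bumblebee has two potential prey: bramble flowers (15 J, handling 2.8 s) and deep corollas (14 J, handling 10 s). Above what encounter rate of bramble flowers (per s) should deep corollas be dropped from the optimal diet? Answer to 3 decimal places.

Drop deep corollas once their profitability E₂/h₂ falls below the rate achievable on bramble flowers alone: E₂/h₂ = λE₁/(1 + λh₁).
Solve for λ: λE₁h₂ = E₂(1 + λh₁) → λ(E₁h₂ − E₂h₁) = E₂ → λ = E₂/(E₁h₂ − E₂h₁).
λ = 14/(15×10 − 14×2.8) = 14/110.8 = 0.1264 per s.

0.126 per s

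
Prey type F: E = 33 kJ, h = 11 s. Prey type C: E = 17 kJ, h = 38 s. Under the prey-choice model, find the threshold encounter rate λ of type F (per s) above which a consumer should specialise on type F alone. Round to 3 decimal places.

0.016 per s

The zero-one rule: include type C iff E₂/h₂ > λE₁/(1+λh₁). Equality gives the switch point.
λE₁h₂ = E₂ + λE₂h₁ ⇒ λ = E₂/(E₁h₂ − E₂h₁) = 17/(1254 − 187) = 0.01593 per s.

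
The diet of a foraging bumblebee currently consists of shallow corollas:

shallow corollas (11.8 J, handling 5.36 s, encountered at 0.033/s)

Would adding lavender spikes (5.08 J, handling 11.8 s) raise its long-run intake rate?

Yes

Intake rate on the current diet: R = (0.033×11.8) / (1 + 0.033×5.36) = 0.3894/1.177 = 0.3309 J/s.
lavender spikes: E/h = 5.08/11.8 = 0.4305 J/s.
0.4305 > 0.3309, so adding lavender spikes raises the average — include it.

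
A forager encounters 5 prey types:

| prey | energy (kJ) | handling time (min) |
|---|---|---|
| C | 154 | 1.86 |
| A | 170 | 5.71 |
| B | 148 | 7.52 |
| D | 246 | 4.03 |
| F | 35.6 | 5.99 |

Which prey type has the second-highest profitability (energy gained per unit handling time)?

In descending order of E/h:
C: 154/1.86 = 82.8 kJ/min
D: 246/4.03 = 61 kJ/min
A: 170/5.71 = 29.8 kJ/min
B: 148/7.52 = 19.7 kJ/min
F: 35.6/5.99 = 5.94 kJ/min

D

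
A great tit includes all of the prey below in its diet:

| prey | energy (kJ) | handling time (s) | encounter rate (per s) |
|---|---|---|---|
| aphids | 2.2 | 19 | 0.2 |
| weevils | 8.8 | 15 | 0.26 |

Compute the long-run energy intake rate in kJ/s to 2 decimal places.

R = (0.2×2.2 + 0.26×8.8) / (1 + 0.2×19 + 0.26×15) = 2.728/8.7 = 0.3136 kJ/s.

0.31 kJ/s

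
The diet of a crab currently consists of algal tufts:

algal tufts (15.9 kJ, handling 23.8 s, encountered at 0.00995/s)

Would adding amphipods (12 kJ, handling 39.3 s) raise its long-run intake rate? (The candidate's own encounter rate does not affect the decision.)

Intake rate on the current diet: R = (0.00995×15.9) / (1 + 0.00995×23.8) = 0.1582/1.237 = 0.1279 kJ/s.
Profitability of amphipods: 12/39.3 = 0.3053 kJ/s.
Since 0.3053 > R, including amphipods increases the long-run rate.

Yes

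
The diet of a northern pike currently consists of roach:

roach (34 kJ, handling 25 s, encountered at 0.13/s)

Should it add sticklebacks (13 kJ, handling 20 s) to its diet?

Intake rate on the current diet: R = (0.13×34) / (1 + 0.13×25) = 4.42/4.25 = 1.04 kJ/s.
sticklebacks: E/h = 13/20 = 0.65 kJ/s.
0.65 < 1.04, so adding sticklebacks would lower the average — exclude it.

No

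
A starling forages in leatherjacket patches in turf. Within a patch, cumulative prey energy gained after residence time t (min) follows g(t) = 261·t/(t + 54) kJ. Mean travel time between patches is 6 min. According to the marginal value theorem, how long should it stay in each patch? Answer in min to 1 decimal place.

18.0 min

Maximise g(t)/(T+t): set derivative to zero → g'(t)(T+t) = g(t).
g'(t) = 261·54/(t + 54)². Setting 261·54/(t+54)² = 261t/[(t+54)(6+t)] gives 54(6+t) = t(t+54), so t² = 54×6 = 324.
t* = √324 = 18 min.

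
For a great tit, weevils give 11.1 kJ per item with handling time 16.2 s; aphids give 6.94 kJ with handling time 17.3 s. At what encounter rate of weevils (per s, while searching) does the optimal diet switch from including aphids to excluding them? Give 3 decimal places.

At the threshold, the rate on weevils alone equals the profitability of aphids: λ·11.1/(1 + λ·16.2) = 6.94/17.3 = 0.4012.
Rearranging, λ(11.1 − 0.4012×16.2) = 0.4012, so λ = 0.4012/4.601 = 0.08718 per s.

0.087 per s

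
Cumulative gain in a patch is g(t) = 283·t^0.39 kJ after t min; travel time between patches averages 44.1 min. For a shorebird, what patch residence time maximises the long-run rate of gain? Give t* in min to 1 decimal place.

28.2 min

Optimal t* satisfies g'(t*) = g(t*)/(T + t*).
g'(t) = 0.39·283·t^-0.61. Setting 0.39·283·t^-0.61 = 283·t^0.39/(44.1+t) gives 0.39(44.1+t) = t, so 0.61·t = 0.39×44.1.
t* = 0.39×44.1/0.61 = 28.2 min.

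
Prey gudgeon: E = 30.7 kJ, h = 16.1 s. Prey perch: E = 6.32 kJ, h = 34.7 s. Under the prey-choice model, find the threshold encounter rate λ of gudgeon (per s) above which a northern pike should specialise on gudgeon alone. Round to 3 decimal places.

The zero-one rule: include perch iff E₂/h₂ > λE₁/(1+λh₁). Equality gives the switch point.
λE₁h₂ = E₂ + λE₂h₁ ⇒ λ = E₂/(E₁h₂ − E₂h₁) = 6.32/(1065 − 101.8) = 0.006559 per s.

0.007 per s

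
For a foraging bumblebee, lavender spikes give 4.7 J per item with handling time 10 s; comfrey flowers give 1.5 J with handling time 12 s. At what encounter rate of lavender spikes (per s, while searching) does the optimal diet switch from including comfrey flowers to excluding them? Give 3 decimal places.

At the threshold, the rate on lavender spikes alone equals the profitability of comfrey flowers: λ·4.7/(1 + λ·10) = 1.5/12 = 0.125.
Rearranging, λ(4.7 − 0.125×10) = 0.125, so λ = 0.125/3.45 = 0.03623 per s.

0.036 per s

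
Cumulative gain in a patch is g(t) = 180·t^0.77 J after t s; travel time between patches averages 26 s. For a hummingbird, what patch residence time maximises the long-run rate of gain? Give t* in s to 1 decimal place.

Optimal t* satisfies g'(t*) = g(t*)/(T + t*).
g'(t) = 0.77·180·t^-0.23. Setting 0.77·180·t^-0.23 = 180·t^0.77/(26+t) gives 0.77(26+t) = t, so 0.23·t = 0.77×26.
t* = 0.77×26/0.23 = 87.04 s.

87.0 s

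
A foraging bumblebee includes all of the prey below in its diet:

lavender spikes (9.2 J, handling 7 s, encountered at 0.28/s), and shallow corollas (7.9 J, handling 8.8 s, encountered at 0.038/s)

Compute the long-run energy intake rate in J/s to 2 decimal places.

R = (0.28×9.2 + 0.038×7.9) / (1 + 0.28×7 + 0.038×8.8) = 2.876/3.294 = 0.8731 J/s.

0.87 J/s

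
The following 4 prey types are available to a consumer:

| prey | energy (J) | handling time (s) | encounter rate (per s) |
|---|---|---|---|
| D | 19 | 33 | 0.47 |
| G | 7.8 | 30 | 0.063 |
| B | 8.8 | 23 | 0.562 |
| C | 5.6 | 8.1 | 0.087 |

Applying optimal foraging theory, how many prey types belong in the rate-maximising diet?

E/h in descending order: C 0.691, D 0.576, B 0.383, G 0.26 J/s. The optimal diet is the largest prefix of this list for which every included type satisfies E_i/h_i > R on the types above it.
Rate on top 1: 0.2858. D: 0.576 > 0.2858 → include.
Rate on top 2: 0.547. B: 0.383 < 0.547 → exclude; stop.
Optimal diet: C, D — 2 of 4 types.

2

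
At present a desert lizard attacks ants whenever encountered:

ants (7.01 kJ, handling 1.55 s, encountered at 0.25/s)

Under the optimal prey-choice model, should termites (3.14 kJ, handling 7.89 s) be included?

Current rate: (0.25×7.01)/(1 + 0.25×1.55) = 1.263 kJ/s.
termites: E/h = 3.14/7.89 = 0.398 kJ/s.
0.398 < 1.263, so adding termites would lower the average — exclude it.

No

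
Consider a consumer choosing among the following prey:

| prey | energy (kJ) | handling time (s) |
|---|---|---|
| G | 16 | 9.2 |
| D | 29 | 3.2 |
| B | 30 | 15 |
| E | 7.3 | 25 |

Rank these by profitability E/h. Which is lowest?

E

Profitability E/h (kJ/s): G = 16/9.2 = 1.74, D = 29/3.2 = 9.06, B = 30/15 = 2, E = 7.3/25 = 0.292.
Ranked: D > B > G > E.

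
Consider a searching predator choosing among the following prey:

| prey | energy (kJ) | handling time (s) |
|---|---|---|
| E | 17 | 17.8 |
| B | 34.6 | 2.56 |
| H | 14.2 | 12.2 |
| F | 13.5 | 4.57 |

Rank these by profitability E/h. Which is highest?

In descending order of E/h:
B: 34.6/2.56 = 13.5 kJ/s
F: 13.5/4.57 = 2.95 kJ/s
H: 14.2/12.2 = 1.16 kJ/s
E: 17/17.8 = 0.955 kJ/s

B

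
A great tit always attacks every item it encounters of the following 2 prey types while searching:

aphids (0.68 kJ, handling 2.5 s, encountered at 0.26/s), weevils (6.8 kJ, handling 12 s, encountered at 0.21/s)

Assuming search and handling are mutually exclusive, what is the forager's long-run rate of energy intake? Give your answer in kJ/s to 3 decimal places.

0.385 kJ/s

R = Σλ_iE_i / (1 + Σλ_ih_i)
Numerator: 0.26×0.68 + 0.21×6.8 = 1.605
Denominator: 1 + 0.26×2.5 + 0.21×12 = 4.17
R = 1.605/4.17 = 0.3848 kJ/s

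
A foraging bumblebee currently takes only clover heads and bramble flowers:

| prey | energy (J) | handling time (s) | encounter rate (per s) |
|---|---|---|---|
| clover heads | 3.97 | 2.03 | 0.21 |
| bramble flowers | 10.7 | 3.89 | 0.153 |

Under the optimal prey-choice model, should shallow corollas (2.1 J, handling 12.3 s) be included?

Intake rate on the current diet: R = (0.21×3.97 + 0.153×10.7) / (1 + 0.21×2.03 + 0.153×3.89) = 2.471/2.021 = 1.222 J/s.
Profitability of shallow corollas: 2.1/12.3 = 0.1707 J/s.
0.1707 < 1.222, so adding shallow corollas would lower the average — exclude it.

No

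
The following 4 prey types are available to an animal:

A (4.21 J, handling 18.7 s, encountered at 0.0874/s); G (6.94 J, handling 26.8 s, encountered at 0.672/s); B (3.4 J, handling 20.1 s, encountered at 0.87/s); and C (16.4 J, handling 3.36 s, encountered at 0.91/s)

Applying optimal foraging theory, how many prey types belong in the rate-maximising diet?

Profitabilities (E/h, J/s): C 4.88, G 0.259, A 0.225, B 0.169. Add prey in this order while the next type's profitability exceeds the intake rate on those already taken.
Rate on top 1: 3.678. G: 0.259 < 3.678 → exclude; stop.
Optimal diet: C — 1 of 4 types.

1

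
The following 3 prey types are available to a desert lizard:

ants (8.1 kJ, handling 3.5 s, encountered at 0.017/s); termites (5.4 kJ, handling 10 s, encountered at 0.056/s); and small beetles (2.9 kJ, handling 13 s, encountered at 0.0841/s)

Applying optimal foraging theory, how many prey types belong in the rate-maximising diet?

E/h in descending order: ants 2.31, termites 0.54, small beetles 0.223 kJ/s. The optimal diet is the largest prefix of this list for which every included type satisfies E_i/h_i > R on the types above it.
Rate on top 1: 0.13. termites: 0.54 > 0.13 → include.
Rate on top 2: 0.2718. small beetles: 0.223 < 0.2718 → exclude; stop.
Optimal diet: ants, termites — 2 of 3 types.

2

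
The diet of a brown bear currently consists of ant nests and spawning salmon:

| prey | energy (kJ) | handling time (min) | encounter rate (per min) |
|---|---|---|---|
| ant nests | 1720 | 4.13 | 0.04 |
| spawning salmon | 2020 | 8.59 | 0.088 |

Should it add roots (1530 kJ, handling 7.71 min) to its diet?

Yes

Intake rate on the current diet: R = (0.04×1720 + 0.088×2020) / (1 + 0.04×4.13 + 0.088×8.59) = 246.6/1.921 = 128.3 kJ/min.
roots: E/h = 1530/7.71 = 198.4 kJ/min.
198.4 > 128.3, so adding roots raises the average — include it.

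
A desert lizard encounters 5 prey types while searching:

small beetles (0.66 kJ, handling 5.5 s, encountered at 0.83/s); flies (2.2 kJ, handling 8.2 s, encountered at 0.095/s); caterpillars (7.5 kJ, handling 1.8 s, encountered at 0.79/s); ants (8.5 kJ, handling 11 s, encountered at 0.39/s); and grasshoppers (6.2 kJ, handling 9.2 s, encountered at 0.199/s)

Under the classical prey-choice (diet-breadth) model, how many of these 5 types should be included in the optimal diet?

E/h in descending order: caterpillars 4.17, ants 0.773, grasshoppers 0.674, flies 0.268, small beetles 0.12 kJ/s. The optimal diet is the largest prefix of this list for which every included type satisfies E_i/h_i > R on the types above it.
Rate on top 1: 2.446. ants: 0.773 < 2.446 → exclude; stop.
Optimal diet: caterpillars — 1 of 5 types.

1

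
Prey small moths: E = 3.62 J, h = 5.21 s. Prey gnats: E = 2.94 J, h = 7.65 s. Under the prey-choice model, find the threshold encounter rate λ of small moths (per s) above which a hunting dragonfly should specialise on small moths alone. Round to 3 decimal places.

0.238 per s

At the threshold, the rate on small moths alone equals the profitability of gnats: λ·3.62/(1 + λ·5.21) = 2.94/7.65 = 0.3843.
Rearranging, λ(3.62 − 0.3843×5.21) = 0.3843, so λ = 0.3843/1.618 = 0.2376 per s.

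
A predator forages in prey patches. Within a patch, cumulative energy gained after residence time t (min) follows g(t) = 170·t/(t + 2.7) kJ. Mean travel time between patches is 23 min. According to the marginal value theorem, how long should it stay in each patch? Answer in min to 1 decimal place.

Optimal t* satisfies g'(t*) = g(t*)/(T + t*).
g'(t) = 170·2.7/(t + 2.7)². Setting 170·2.7/(t+2.7)² = 170t/[(t+2.7)(23+t)] gives 2.7(23+t) = t(t+2.7), so t² = 2.7×23 = 62.1.
t* = √62.1 = 7.88 min.

7.9 min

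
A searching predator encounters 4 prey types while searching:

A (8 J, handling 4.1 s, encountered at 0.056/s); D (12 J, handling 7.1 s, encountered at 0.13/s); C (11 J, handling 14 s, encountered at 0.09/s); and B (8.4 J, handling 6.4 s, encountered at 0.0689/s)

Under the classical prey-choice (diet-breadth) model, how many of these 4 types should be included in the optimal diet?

3

E/h in descending order: A 1.95, D 1.69, B 1.31, C 0.786 J/s. The optimal diet is the largest prefix of this list for which every included type satisfies E_i/h_i > R on the types above it.
Rate on top 1: 0.3643. D: 1.69 > 0.3643 → include.
Rate on top 2: 0.9328. B: 1.31 > 0.9328 → include.
Rate on top 3: 0.9974. C: 0.786 < 0.9974 → exclude; stop.
Optimal diet: A, D, B — 3 of 4 types.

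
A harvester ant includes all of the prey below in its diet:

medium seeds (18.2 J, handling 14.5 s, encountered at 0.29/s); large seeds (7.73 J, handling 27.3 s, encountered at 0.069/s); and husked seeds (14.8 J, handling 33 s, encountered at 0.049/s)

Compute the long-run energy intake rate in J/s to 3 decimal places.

R = Σλ_iE_i / (1 + Σλ_ih_i)
Numerator: 0.29×18.2 + 0.069×7.73 + 0.049×14.8 = 6.537
Denominator: 1 + 0.29×14.5 + 0.069×27.3 + 0.049×33 = 8.706
R = 6.537/8.706 = 0.7508 J/s

0.751 J/s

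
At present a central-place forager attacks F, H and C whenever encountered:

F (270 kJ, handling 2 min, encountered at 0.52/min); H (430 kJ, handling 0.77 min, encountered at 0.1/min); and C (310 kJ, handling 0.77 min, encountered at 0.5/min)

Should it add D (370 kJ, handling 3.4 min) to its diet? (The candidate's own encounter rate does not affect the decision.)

On F, H and C alone, R = ΣλE/(1+Σλh) = 338.4/2.502 = 135.3 kJ/min.
Profitability of D: 370/3.4 = 108.8 kJ/min.
108.8 < 135.3, so adding D would lower the average — exclude it.

No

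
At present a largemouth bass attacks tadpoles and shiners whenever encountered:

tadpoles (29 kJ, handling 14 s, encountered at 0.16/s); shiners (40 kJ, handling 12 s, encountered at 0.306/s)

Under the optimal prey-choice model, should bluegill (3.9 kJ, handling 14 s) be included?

On tadpoles and shiners alone, R = ΣλE/(1+Σλh) = 16.88/6.912 = 2.442 kJ/s.
Profitability of bluegill: 3.9/14 = 0.2786 kJ/s.
0.2786 < 2.442, so adding bluegill would lower the average — exclude it.

No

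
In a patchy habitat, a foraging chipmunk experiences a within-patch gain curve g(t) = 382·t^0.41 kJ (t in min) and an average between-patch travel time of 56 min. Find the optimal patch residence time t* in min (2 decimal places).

38.92 min

By the marginal value theorem, leave when the instantaneous gain rate g'(t) equals the habitat-wide average g(t)/(T + t).
g'(t) = 0.41·382·t^-0.59. Setting 0.41·382·t^-0.59 = 382·t^0.41/(56+t) gives 0.41(56+t) = t, so 0.59·t = 0.41×56.
t* = 0.41×56/0.59 = 38.92 min.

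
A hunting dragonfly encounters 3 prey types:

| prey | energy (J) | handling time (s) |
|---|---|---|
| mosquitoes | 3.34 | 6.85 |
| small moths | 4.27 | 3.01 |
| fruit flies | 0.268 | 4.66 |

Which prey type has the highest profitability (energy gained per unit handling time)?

small moths

In descending order of E/h:
small moths: 4.27/3.01 = 1.42 J/s
mosquitoes: 3.34/6.85 = 0.488 J/s
fruit flies: 0.268/4.66 = 0.0575 J/s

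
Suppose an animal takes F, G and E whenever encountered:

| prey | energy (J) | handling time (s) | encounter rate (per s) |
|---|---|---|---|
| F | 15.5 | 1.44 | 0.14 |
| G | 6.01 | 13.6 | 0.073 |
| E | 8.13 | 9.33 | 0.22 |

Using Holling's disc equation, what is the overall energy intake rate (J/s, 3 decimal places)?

1.035 J/s

R = (0.14×15.5 + 0.073×6.01 + 0.22×8.13) / (1 + 0.14×1.44 + 0.073×13.6 + 0.22×9.33) = 4.397/4.247 = 1.035 J/s.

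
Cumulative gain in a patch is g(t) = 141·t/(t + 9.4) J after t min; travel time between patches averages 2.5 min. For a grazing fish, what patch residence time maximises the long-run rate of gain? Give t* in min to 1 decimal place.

By the marginal value theorem, leave when the instantaneous gain rate g'(t) equals the habitat-wide average g(t)/(T + t).
g'(t) = 141·9.4/(t + 9.4)². Setting 141·9.4/(t+9.4)² = 141t/[(t+9.4)(2.5+t)] gives 9.4(2.5+t) = t(t+9.4), so t² = 9.4×2.5 = 23.5.
t* = √23.5 = 4.848 min.

4.8 min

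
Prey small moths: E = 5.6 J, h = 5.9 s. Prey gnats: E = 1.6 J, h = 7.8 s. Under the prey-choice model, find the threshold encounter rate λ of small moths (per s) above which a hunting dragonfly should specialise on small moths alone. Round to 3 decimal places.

At the threshold, the rate on small moths alone equals the profitability of gnats: λ·5.6/(1 + λ·5.9) = 1.6/7.8 = 0.2051.
Rearranging, λ(5.6 − 0.2051×5.9) = 0.2051, so λ = 0.2051/4.39 = 0.04673 per s.

0.047 per s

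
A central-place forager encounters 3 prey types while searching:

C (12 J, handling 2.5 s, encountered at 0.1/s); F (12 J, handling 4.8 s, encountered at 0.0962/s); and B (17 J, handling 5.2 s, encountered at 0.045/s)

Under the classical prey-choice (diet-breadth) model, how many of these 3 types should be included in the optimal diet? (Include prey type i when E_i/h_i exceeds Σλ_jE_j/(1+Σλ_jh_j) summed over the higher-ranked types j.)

E/h in descending order: C 4.8, B 3.27, F 2.5 J/s. The optimal diet is the largest prefix of this list for which every included type satisfies E_i/h_i > R on the types above it.
Rate on top 1: 0.96. B: 3.27 > 0.96 → include.
Rate on top 2: 1.324. F: 2.5 > 1.324 → include.
Optimal diet: C, B, F — 3 of 3 types.

3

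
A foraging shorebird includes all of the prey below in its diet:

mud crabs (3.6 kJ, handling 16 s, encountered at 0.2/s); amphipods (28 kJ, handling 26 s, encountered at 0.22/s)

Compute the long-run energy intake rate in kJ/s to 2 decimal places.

R = Σλ_iE_i / (1 + Σλ_ih_i)
Numerator: 0.2×3.6 + 0.22×28 = 6.88
Denominator: 1 + 0.2×16 + 0.22×26 = 9.92
R = 6.88/9.92 = 0.6935 kJ/s

0.69 kJ/s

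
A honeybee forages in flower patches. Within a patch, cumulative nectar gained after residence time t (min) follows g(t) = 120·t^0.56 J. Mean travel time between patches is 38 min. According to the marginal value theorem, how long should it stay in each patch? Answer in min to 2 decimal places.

Optimal t* satisfies g'(t*) = g(t*)/(T + t*).
g'(t) = 0.56·120·t^-0.44. Setting 0.56·120·t^-0.44 = 120·t^0.56/(38+t) gives 0.56(38+t) = t, so 0.44·t = 0.56×38.
t* = 0.56×38/0.44 = 48.36 min.

48.36 min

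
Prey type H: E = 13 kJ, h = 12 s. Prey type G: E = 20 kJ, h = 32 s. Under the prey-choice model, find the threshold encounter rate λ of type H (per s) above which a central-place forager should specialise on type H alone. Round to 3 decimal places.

0.114 per s

Drop type G once their profitability E₂/h₂ falls below the rate achievable on type H alone: E₂/h₂ = λE₁/(1 + λh₁).
Solve for λ: λE₁h₂ = E₂(1 + λh₁) → λ(E₁h₂ − E₂h₁) = E₂ → λ = E₂/(E₁h₂ − E₂h₁).
λ = 20/(13×32 − 20×12) = 20/176 = 0.1136 per s.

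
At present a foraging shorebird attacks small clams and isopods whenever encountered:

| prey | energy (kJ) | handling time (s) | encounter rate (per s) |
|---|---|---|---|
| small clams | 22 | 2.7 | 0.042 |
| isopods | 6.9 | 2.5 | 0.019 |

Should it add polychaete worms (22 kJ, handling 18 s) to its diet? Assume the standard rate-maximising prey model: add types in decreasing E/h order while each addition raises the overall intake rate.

On small clams and isopods alone, R = ΣλE/(1+Σλh) = 1.055/1.161 = 0.9089 kJ/s.
Profitability of polychaete worms: 22/18 = 1.222 kJ/s.
Since 1.222 > R, including polychaete worms increases the long-run rate.

Yes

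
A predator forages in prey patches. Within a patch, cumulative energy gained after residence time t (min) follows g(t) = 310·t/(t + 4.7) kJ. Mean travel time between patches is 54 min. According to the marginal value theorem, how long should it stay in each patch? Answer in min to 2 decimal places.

15.93 min

By the marginal value theorem, leave when the instantaneous gain rate g'(t) equals the habitat-wide average g(t)/(T + t).
g'(t) = 310·4.7/(t + 4.7)². Setting 310·4.7/(t+4.7)² = 310t/[(t+4.7)(54+t)] gives 4.7(54+t) = t(t+4.7), so t² = 4.7×54 = 253.8.
t* = √253.8 = 15.93 min.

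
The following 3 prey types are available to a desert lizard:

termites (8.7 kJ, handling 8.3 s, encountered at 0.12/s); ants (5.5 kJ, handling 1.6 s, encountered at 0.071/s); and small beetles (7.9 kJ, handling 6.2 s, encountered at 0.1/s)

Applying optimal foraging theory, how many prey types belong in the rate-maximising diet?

3

Profitabilities (E/h, kJ/s): ants 3.44, small beetles 1.27, termites 1.05. Add prey in this order while the next type's profitability exceeds the intake rate on those already taken.
Rate on top 1: 0.3507. small beetles: 1.27 > 0.3507 → include.
Rate on top 2: 0.681. termites: 1.05 > 0.681 → include.
Optimal diet: ants, small beetles, termites — 3 of 3 types.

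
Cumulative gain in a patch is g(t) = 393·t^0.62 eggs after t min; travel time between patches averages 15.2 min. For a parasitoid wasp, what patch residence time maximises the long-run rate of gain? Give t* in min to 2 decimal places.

24.80 min

By the marginal value theorem, leave when the instantaneous gain rate g'(t) equals the habitat-wide average g(t)/(T + t).
g'(t) = 0.62·393·t^-0.38. Setting 0.62·393·t^-0.38 = 393·t^0.62/(15.2+t) gives 0.62(15.2+t) = t, so 0.38·t = 0.62×15.2.
t* = 0.62×15.2/0.38 = 24.8 min.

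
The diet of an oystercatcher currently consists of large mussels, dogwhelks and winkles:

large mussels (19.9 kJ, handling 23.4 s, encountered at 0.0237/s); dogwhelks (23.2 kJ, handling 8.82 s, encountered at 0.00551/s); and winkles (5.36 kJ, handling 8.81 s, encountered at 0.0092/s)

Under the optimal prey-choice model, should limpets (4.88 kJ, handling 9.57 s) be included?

On large mussels, dogwhelks and winkles alone, R = ΣλE/(1+Σλh) = 0.6488/1.684 = 0.3852 kJ/s.
Profitability of limpets: 4.88/9.57 = 0.5099 kJ/s.
Since 0.5099 > R, including limpets increases the long-run rate.

Yes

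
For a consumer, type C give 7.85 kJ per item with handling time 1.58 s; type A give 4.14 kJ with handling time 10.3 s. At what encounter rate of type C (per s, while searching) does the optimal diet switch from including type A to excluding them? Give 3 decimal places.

At the threshold, the rate on type C alone equals the profitability of type A: λ·7.85/(1 + λ·1.58) = 4.14/10.3 = 0.4019.
Rearranging, λ(7.85 − 0.4019×1.58) = 0.4019, so λ = 0.4019/7.215 = 0.05571 per s.

0.056 per s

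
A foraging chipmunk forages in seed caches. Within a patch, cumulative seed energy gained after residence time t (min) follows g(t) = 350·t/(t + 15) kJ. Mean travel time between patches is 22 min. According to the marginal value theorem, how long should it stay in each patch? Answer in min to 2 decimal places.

By the marginal value theorem, leave when the instantaneous gain rate g'(t) equals the habitat-wide average g(t)/(T + t).
g'(t) = 350·15/(t + 15)². Setting 350·15/(t+15)² = 350t/[(t+15)(22+t)] gives 15(22+t) = t(t+15), so t² = 15×22 = 330.
t* = √330 = 18.17 min.

18.17 min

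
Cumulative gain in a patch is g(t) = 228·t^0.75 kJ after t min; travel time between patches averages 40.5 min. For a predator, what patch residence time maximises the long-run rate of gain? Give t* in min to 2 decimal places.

Optimal t* satisfies g'(t*) = g(t*)/(T + t*).
g'(t) = 0.75·228·t^-0.25. Setting 0.75·228·t^-0.25 = 228·t^0.75/(40.5+t) gives 0.75(40.5+t) = t, so 0.25·t = 0.75×40.5.
t* = 0.75×40.5/0.25 = 121.5 min.

121.50 min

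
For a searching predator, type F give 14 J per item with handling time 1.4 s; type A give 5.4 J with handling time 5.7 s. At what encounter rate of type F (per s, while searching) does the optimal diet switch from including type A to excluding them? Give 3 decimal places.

At the threshold, the rate on type F alone equals the profitability of type A: λ·14/(1 + λ·1.4) = 5.4/5.7 = 0.9474.
Rearranging, λ(14 − 0.9474×1.4) = 0.9474, so λ = 0.9474/12.67 = 0.07475 per s.

0.075 per s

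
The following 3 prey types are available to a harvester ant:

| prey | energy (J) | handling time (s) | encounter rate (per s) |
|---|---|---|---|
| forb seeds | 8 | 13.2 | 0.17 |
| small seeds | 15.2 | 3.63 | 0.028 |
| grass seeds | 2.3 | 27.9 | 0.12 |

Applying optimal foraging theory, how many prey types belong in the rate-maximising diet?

2

E/h in descending order: small seeds 4.19, forb seeds 0.606, grass seeds 0.0824 J/s. The optimal diet is the largest prefix of this list for which every included type satisfies E_i/h_i > R on the types above it.
Rate on top 1: 0.3863. forb seeds: 0.606 > 0.3863 → include.
Rate on top 2: 0.5337. grass seeds: 0.0824 < 0.5337 → exclude; stop.
Optimal diet: small seeds, forb seeds — 2 of 3 types.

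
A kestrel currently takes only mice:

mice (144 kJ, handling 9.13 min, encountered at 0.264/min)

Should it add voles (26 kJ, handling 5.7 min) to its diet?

Intake rate on the current diet: R = (0.264×144) / (1 + 0.264×9.13) = 38.02/3.41 = 11.15 kJ/min.
Profitability of voles: 26/5.7 = 4.561 kJ/min.
4.561 < 11.15, so adding voles would lower the average — exclude it.

No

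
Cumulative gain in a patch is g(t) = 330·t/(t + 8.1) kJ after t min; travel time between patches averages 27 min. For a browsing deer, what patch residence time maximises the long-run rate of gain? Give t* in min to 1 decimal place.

14.8 min

By the marginal value theorem, leave when the instantaneous gain rate g'(t) equals the habitat-wide average g(t)/(T + t).
g'(t) = 330·8.1/(t + 8.1)². Setting 330·8.1/(t+8.1)² = 330t/[(t+8.1)(27+t)] gives 8.1(27+t) = t(t+8.1), so t² = 8.1×27 = 218.7.
t* = √218.7 = 14.79 min.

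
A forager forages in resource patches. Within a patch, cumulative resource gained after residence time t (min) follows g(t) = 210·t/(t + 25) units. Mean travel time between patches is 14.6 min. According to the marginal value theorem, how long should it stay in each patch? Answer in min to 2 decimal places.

By the marginal value theorem, leave when the instantaneous gain rate g'(t) equals the habitat-wide average g(t)/(T + t).
g'(t) = 210·25/(t + 25)². Setting 210·25/(t+25)² = 210t/[(t+25)(14.6+t)] gives 25(14.6+t) = t(t+25), so t² = 25×14.6 = 365.
t* = √365 = 19.1 min.

19.10 min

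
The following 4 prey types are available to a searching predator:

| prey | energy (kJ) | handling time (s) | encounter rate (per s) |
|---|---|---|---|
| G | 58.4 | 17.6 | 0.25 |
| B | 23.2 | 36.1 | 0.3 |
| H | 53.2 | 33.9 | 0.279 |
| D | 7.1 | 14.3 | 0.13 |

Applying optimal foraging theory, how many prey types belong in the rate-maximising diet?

1

Profitabilities (E/h, kJ/s): G 3.32, H 1.57, B 0.643, D 0.497. Add prey in this order while the next type's profitability exceeds the intake rate on those already taken.
Rate on top 1: 2.704. H: 1.57 < 2.704 → exclude; stop.
Optimal diet: G — 1 of 4 types.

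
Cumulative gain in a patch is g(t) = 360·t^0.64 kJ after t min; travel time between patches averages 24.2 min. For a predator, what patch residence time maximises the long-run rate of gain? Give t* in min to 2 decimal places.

By the marginal value theorem, leave when the instantaneous gain rate g'(t) equals the habitat-wide average g(t)/(T + t).
g'(t) = 0.64·360·t^-0.36. Setting 0.64·360·t^-0.36 = 360·t^0.64/(24.2+t) gives 0.64(24.2+t) = t, so 0.36·t = 0.64×24.2.
t* = 0.64×24.2/0.36 = 43.02 min.

43.02 min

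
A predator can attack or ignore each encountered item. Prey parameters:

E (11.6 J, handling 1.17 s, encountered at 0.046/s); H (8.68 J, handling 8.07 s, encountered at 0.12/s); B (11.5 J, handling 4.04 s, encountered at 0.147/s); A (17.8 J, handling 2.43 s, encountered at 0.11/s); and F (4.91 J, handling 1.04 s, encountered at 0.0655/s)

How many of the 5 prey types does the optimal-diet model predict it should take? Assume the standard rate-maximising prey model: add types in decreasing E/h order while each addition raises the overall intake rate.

E/h in descending order: E 9.91, A 7.33, F 4.72, B 2.85, H 1.08 J/s. The optimal diet is the largest prefix of this list for which every included type satisfies E_i/h_i > R on the types above it.
Rate on top 1: 0.5063. A: 7.33 > 0.5063 → include.
Rate on top 2: 1.886. F: 4.72 > 1.886 → include.
Rate on top 3: 2.025. B: 2.85 > 2.025 → include.
Rate on top 4: 2.271. H: 1.08 < 2.271 → exclude; stop.
Optimal diet: E, A, F, B — 4 of 5 types.

4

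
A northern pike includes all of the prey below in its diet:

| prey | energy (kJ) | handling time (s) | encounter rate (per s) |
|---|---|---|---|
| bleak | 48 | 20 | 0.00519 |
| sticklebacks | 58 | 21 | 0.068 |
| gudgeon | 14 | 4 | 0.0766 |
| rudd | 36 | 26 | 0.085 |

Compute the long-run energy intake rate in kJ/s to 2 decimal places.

R = Σλ_iE_i / (1 + Σλ_ih_i)
Numerator: 0.00519×48 + 0.068×58 + 0.0766×14 + 0.085×36 = 8.326
Denominator: 1 + 0.00519×20 + 0.068×21 + 0.0766×4 + 0.085×26 = 5.048
R = 8.326/5.048 = 1.649 kJ/s

1.65 kJ/s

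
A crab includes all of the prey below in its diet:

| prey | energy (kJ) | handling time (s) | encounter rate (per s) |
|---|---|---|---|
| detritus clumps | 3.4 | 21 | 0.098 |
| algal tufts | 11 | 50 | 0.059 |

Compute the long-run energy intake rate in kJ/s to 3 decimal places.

Energy encountered per unit search time: 0.098×3.4 + 0.059×11 = 0.9822 kJ/s.
Handling time per unit search time: 0.098×21 + 0.059×50 = 5.008.
Rate = 0.9822/(1 + 5.008) = 0.1635 kJ/s.

0.163 kJ/s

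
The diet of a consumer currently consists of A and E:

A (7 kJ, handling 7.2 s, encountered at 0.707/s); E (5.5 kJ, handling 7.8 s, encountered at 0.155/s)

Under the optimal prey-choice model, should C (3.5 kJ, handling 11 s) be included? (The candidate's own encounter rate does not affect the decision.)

Current rate: (0.707×7 + 0.155×5.5)/(1 + 0.707×7.2 + 0.155×7.8) = 0.7948 kJ/s.
C: E/h = 3.5/11 = 0.3182 kJ/s.
0.3182 < 0.7948, so adding C would lower the average — exclude it.

No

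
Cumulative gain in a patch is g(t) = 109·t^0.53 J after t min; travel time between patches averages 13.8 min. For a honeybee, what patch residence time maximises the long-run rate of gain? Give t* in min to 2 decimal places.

By the marginal value theorem, leave when the instantaneous gain rate g'(t) equals the habitat-wide average g(t)/(T + t).
g'(t) = 0.53·109·t^-0.47. Setting 0.53·109·t^-0.47 = 109·t^0.53/(13.8+t) gives 0.53(13.8+t) = t, so 0.47·t = 0.53×13.8.
t* = 0.53×13.8/0.47 = 15.56 min.

15.56 min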